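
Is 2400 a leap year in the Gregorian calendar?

Yes

2400 is a leap year (divisible by 400).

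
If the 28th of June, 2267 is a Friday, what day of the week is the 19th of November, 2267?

June 2267: 30 − 28 = 2 days remain.
Then July (31), August (31), September (30), October (31): 31 + 31 + 30 + 31 = 123 days.
November 1–19, 2267: 19 days.
Total: 2 + 123 + 19 = 144 days.
144 mod 7 = 4, so 4 days after Friday is Tuesday.

Tuesday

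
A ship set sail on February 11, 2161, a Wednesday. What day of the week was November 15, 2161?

February 2161: 28 − 11 = 17 days remain (2161 is not a leap year, so February has 28 days).
Then March (31), April (30), May (31), June (30), July (31), August (31), September (30), October (31): 31 + 30 + 31 + 30 + 31 + 31 + 30 + 31 = 245 days.
November 1–15, 2161: 15 days.
Total: 17 + 245 + 15 = 277 days.
277 mod 7 = 4, so 4 days after Wednesday is Sunday.

Sunday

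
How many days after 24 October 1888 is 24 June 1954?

23983

From October 24, 1888 to October 24, 1953: 65 years, of which 15 contain a Feb 29 — 50×365 + 15×366 = 23740 days.
(1900 is not a leap year (divisible by 100 but not 400).)
October 1953: 31 − 24 = 7 days remain.
Then November (30), December (31), January (31), February 1954 (28), March (31), April (30), May (31): 30 + 31 + 31 + 28 + 31 + 30 + 31 = 212 days.
June 1–24, 1954: 24 days.
Residual: 243 days.
Total: 23983 days.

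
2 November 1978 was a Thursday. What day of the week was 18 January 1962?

Thursday

Count forward from the earlier date (January 18, 1962) to the later (November 2, 1978):
From January 18, 1962 to January 18, 1978: 16 years, of which 4 contain a Feb 29 — 12×365 + 4×366 = 5844 days.
January 1978: 31 − 18 = 13 days remain.
Then 9 full months totalling 273 days.
November 1–2, 1978: 2 days.
Residual: 288 days.
Total: 6132 days.
6132 is a multiple of 7, so 18 January 1962 falls on the same weekday: Thursday.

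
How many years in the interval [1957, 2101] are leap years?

35

Years divisible by 4: 1960, 1964, …, 2100 — 36 in all.
Of these, 2100 is divisible by 100 but not 400, so not leap.
2000 is divisible by 400, so still leap.
Leap years: 36 − 1 = 35.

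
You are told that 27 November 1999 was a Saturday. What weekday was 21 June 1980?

Count forward from the earlier date (June 21, 1980) to the later (November 27, 1999):
From June 21, 1980 to June 21, 1999: 19 years, of which 4 contain a Feb 29 — 15×365 + 4×366 = 6939 days.
June 1999: 30 − 21 = 9 days remain.
Then July (31), August (31), September (30), October (31): 31 + 31 + 30 + 31 = 123 days.
November 1–27, 1999: 27 days.
Residual: 159 days.
Total: 7098 days.
7098 is a multiple of 7, so 21 June 1980 falls on the same weekday: Saturday.

Saturday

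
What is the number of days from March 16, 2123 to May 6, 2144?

7722

From March 16, 2123 to March 16, 2144: 21 years, of which 6 contain a Feb 29 — 15×365 + 6×366 = 7671 days.
March 2144: 31 − 16 = 15 days remain.
Then April (30): 30 days.
May 1–6, 2144: 6 days.
Residual: 51 days.
Total: 7722 days.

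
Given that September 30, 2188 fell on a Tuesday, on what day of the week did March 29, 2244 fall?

From September 30, 2188 to September 30, 2243: 55 years, of which 12 contain a Feb 29 — 43×365 + 12×366 = 20087 days.
(2200 is not a leap year (divisible by 100 but not 400).)
September 2243: 30 − 30 = 0 days remain.
Then October (31), November (30), December (31), January (31), February 2244 (29): 31 + 30 + 31 + 31 + 29 = 152 days.
March 1–29, 2244: 29 days.
Residual: 181 days.
Total: 20268 days.
20268 mod 7 = 3, so 3 days after Tuesday is Friday.

Friday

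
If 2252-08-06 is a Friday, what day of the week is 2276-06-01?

Thursday

Day-of-year of August 6, 2252: 219.
Day-of-year of June 1, 2276: 153.
2252 has 366 days, so 366 − 219 = 147 days remain in 2252.
Full years 2253–2275: 18 common + 5 leap = 18×365 + 5×366 = 8400 days.
Total: 147 + 8400 + 153 = 8700 days.
8700 mod 7 = 6, so 6 days after Friday is Thursday.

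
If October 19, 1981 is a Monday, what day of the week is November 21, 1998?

Saturday

Day-of-year of October 19, 1981: 292.
Day-of-year of November 21, 1998: 325.
1981 has 365 days, so 365 − 292 = 73 days remain in 1981.
Full years 1982–1997: 12 common + 4 leap = 12×365 + 4×366 = 5844 days.
Total: 73 + 5844 + 325 = 6242 days.
6242 mod 7 = 5, so 5 days after Monday is Saturday.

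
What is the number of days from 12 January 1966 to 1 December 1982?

6167

Day-of-year of January 12, 1966: 12.
Day-of-year of December 1, 1982: 335.
1966 has 365 days, so 365 − 12 = 353 days remain in 1966.
Full years 1967–1981: 11 common + 4 leap = 11×365 + 4×366 = 5479 days.
Total: 353 + 5479 + 335 = 6167 days.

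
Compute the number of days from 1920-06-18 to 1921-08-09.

Day-of-year of June 18, 1920: 170.
Day-of-year of August 9, 1921: 221.
1920 has 366 days, so 366 − 170 = 196 days remain in 1920.
Total: 196 + 221 = 417 days.

417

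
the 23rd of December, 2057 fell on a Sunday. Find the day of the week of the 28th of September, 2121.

Day-of-year of December 23, 2057: 357.
Day-of-year of September 28, 2121: 271.
2057 has 365 days, so 365 − 357 = 8 days remain in 2057.
Full years 2058–2120: 48 common + 15 leap = 48×365 + 15×366 = 23010 days.
Total: 8 + 23010 + 271 = 23289 days.
23289 is a multiple of 7, so the 28th of September, 2121 falls on the same weekday: Sunday.

Sunday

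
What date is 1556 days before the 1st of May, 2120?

the 27th of January, 2116

Count 1556 days before May 1, 2120:
January 27, 2116 → January 27, 2117: 366 days (2116 is a leap year).
January 27, 2117 → January 27, 2118: 365 days.
January 27, 2118 → January 27, 2119: 365 days.
January 27, 2119 → January 27, 2120: 365 days.
January 2120: 31 − 27 = 4 days remain.
Then February 2120 (29), March (31), April (30): 29 + 31 + 30 = 90 days.
May 1, 2120: 1 day.
Residual: 95 days.
Total: 1556 days.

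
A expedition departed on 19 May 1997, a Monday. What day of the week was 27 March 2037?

Friday

From May 19, 1997 to May 19, 2036: 39 years, of which 10 contain a Feb 29 — 29×365 + 10×366 = 14245 days.
(2000 is a leap year (divisible by 400).)
May 2036: 31 − 19 = 12 days remain.
Then 9 full months totalling 273 days.
March 1–27, 2037: 27 days.
Residual: 312 days.
Total: 14557 days.
14557 mod 7 = 4, so 4 days after Monday is Friday.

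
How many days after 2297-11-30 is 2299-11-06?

706

November 30, 2297 → November 30, 2298: 365 days.
November 2298: 30 − 30 = 0 days remain.
Then 11 full months totalling 335 days.
November 1–6, 2299: 6 days.
Residual: 341 days.
Total: 706 days.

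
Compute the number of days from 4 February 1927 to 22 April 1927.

77

February 1927: 28 − 4 = 24 days remain (1927 is not a leap year, so February has 28 days).
Then March (31): 31 days.
April 1–22, 1927: 22 days.
Total: 24 + 31 + 22 = 77 days.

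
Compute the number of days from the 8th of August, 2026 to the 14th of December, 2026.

128

August 2026: 31 − 8 = 23 days remain.
Then September (30), October (31), November (30): 30 + 31 + 30 = 91 days.
December 1–14, 2026: 14 days.
Total: 23 + 91 + 14 = 128 days.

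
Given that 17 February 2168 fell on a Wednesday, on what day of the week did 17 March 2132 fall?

Count forward from the earlier date (March 17, 2132) to the later (February 17, 2168):
From March 17, 2132 to March 17, 2167: 35 years, of which 8 contain a Feb 29 — 27×365 + 8×366 = 12783 days.
March 2167: 31 − 17 = 14 days remain.
Then 10 full months totalling 306 days.
February 1–17, 2168: 17 days (2168 is a leap year).
Residual: 337 days.
Total: 13120 days.
13120 mod 7 = 2, so 2 days before Wednesday is Monday.

Monday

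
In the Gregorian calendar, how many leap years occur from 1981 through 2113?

Years divisible by 4: 1984, 1988, …, 2112 — 33 in all.
Of these, 2100 is divisible by 100 but not 400, so not leap.
2000 is divisible by 400, so still leap.
Leap years: 33 − 1 = 32.

32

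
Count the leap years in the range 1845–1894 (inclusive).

12

Years divisible by 4 in [1845, 1894]: 1848, 1852, 1856, 1860, 1864, 1868, 1872, 1876, 1880, 1884, 1888, 1892.
No century exceptions apply. Count: 12.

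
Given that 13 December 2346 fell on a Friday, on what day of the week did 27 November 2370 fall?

From December 13, 2346 to December 13, 2369: 23 years, of which 6 contain a Feb 29 — 17×365 + 6×366 = 8401 days.
December 2369: 31 − 13 = 18 days remain.
Then 10 full months totalling 304 days.
November 1–27, 2370: 27 days.
Residual: 349 days.
Total: 8750 days.
8750 is a multiple of 7, so 27 November 2370 falls on the same weekday: Friday.

Friday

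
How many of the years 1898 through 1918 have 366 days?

Years divisible by 4 in [1898, 1918]: 1900, 1904, 1908, 1912, 1916.
Of these, 1900 is divisible by 100 but not 400, so not leap.
Leap years: 5 − 1 = 4.

4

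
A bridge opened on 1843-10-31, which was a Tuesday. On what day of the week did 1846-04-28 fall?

Tuesday

Day-of-year of October 31, 1843: 304.
Day-of-year of April 28, 1846: 118.
1843 has 365 days, so 365 − 304 = 61 days remain in 1843.
Full years: 1844: 366; 1845: 365. Sum = 731.
Total: 61 + 731 + 118 = 910 days.
910 is a multiple of 7, so 1846-04-28 falls on the same weekday: Tuesday.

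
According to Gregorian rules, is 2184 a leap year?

Yes

2184 is a leap year.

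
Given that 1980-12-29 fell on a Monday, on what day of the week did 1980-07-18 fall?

Count forward from the earlier date (July 18, 1980) to the later (December 29, 1980):
July 1980: 31 − 18 = 13 days remain.
Then August (31), September (30), October (31), November (30): 31 + 30 + 31 + 30 = 122 days.
December 1–29, 1980: 29 days.
Total: 13 + 122 + 29 = 164 days.
164 mod 7 = 3, so 3 days before Monday is Friday.

Friday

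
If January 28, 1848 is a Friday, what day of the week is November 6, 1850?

Wednesday

January 28, 1848 → January 28, 1849: 366 days (1848 is a leap year).
January 28, 1849 → January 28, 1850: 365 days.
January 1850: 31 − 28 = 3 days remain.
Then 9 full months totalling 273 days.
November 1–6, 1850: 6 days.
Residual: 282 days.
Total: 1013 days.
1013 mod 7 = 5, so 5 days after Friday is Wednesday.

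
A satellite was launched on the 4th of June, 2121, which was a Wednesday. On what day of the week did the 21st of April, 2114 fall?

Saturday

Count forward from the earlier date (April 21, 2114) to the later (June 4, 2121):
Day-of-year of April 21, 2114: 111.
Day-of-year of June 4, 2121: 155.
2114 has 365 days, so 365 − 111 = 254 days remain in 2114.
Full years: 2115: 365; 2116: 366; 2117: 365; 2118: 365; 2119: 365; 2120: 366. Sum = 2192.
Total: 254 + 2192 + 155 = 2601 days.
2601 mod 7 = 4, so 4 days before Wednesday is Saturday.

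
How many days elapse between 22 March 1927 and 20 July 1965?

From March 22, 1927 to March 22, 1965: 38 years, of which 10 contain a Feb 29 — 28×365 + 10×366 = 13880 days.
March 1965: 31 − 22 = 9 days remain.
Then April (30), May (31), June (30): 30 + 31 + 30 = 91 days.
July 1–20, 1965: 20 days.
Residual: 120 days.
Total: 14000 days.

14000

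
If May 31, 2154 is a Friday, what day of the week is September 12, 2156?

Sunday

May 2154: 31 − 31 = 0 days remain.
Then 27 full months totalling 823 days.
September 1–12, 2156: 12 days.
Total: 0 + 823 + 12 = 835 days.
835 mod 7 = 2, so 2 days after Friday is Sunday.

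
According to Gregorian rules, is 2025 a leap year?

No

2025 is not a leap year.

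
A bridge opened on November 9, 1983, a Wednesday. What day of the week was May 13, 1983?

Count forward from the earlier date (May 13, 1983) to the later (November 9, 1983):
May 1983: 31 − 13 = 18 days remain.
Then June (30), July (31), August (31), September (30), October (31): 30 + 31 + 31 + 30 + 31 = 153 days.
November 1–9, 1983: 9 days.
Total: 18 + 153 + 9 = 180 days.
180 mod 7 = 5, so 5 days before Wednesday is Friday.

Friday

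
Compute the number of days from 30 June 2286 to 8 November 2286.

131

June 2286: 30 − 30 = 0 days remain.
Then July (31), August (31), September (30), October (31): 31 + 31 + 30 + 31 = 123 days.
November 1–8, 2286: 8 days.
Total: 0 + 123 + 8 = 131 days.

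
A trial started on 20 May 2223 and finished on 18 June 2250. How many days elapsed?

Day-of-year of May 20, 2223: 140.
Day-of-year of June 18, 2250: 169.
2223 has 365 days, so 365 − 140 = 225 days remain in 2223.
Full years 2224–2249: 19 common + 7 leap = 19×365 + 7×366 = 9497 days.
Total: 225 + 9497 + 169 = 9891 days.

9891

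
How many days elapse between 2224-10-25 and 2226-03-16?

507

October 2224: 31 − 25 = 6 days remain.
Then 16 full months totalling 485 days.
March 1–16, 2226: 16 days.
Total: 6 + 485 + 16 = 507 days.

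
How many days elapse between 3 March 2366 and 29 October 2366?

March 2366: 31 − 3 = 28 days remain.
Then April (30), May (31), June (30), July (31), August (31), September (30): 30 + 31 + 30 + 31 + 31 + 30 = 183 days.
October 1–29, 2366: 29 days.
Total: 28 + 183 + 29 = 240 days.

240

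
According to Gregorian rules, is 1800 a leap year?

1800 is not a leap year (divisible by 100 but not 400).

No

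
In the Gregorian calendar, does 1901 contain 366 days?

1901 is not a leap year.

No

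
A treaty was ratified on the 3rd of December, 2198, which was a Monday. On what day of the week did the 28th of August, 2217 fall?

Day-of-year of December 3, 2198: 337.
Day-of-year of August 28, 2217: 240.
2198 has 365 days, so 365 − 337 = 28 days remain in 2198.
Full years 2199–2216: 14 common + 4 leap = 14×365 + 4×366 = 6574 days.
Total: 28 + 6574 + 240 = 6842 days.
6842 mod 7 = 3, so 3 days after Monday is Thursday.

Thursday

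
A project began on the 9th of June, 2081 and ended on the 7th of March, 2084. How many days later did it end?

Day-of-year of June 9, 2081: 160.
Day-of-year of March 7, 2084: 67.
2081 has 365 days, so 365 − 160 = 205 days remain in 2081.
Full years: 2082: 365; 2083: 365. Sum = 730.
Total: 205 + 730 + 67 = 1002 days.

1002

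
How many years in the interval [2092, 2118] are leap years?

Years divisible by 4 in [2092, 2118]: 2092, 2096, 2100, 2104, 2108, 2112, 2116.
Of these, 2100 is divisible by 100 but not 400, so not leap.
Leap years: 7 − 1 = 6.

6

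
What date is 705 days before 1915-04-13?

1913-05-08

Count 705 days before April 13, 1915:
May 8, 1913 → May 8, 1914: 365 days.
May 1914: 31 − 8 = 23 days remain.
Then 10 full months totalling 304 days.
April 1–13, 1915: 13 days.
Residual: 340 days.
Total: 705 days.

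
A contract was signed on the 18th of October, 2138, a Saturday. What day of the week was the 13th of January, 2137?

Sunday

Count forward from the earlier date (January 13, 2137) to the later (October 18, 2138):
January 13, 2137 → January 13, 2138: 365 days.
January 2138: 31 − 13 = 18 days remain.
Then February 2138 (28), March (31), April (30), May (31), June (30), July (31), August (31), September (30): 28 + 31 + 30 + 31 + 30 + 31 + 31 + 30 = 242 days.
October 1–18, 2138: 18 days.
Residual: 278 days.
Total: 643 days.
643 mod 7 = 6, so 6 days before Saturday is Sunday.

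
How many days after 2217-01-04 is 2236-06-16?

7103

Day-of-year of January 4, 2217: 4.
Day-of-year of June 16, 2236: 168.
2217 has 365 days, so 365 − 4 = 361 days remain in 2217.
Full years 2218–2235: 14 common + 4 leap = 14×365 + 4×366 = 6574 days.
Total: 361 + 6574 + 168 = 7103 days.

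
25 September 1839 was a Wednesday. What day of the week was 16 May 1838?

Count forward from the earlier date (May 16, 1838) to the later (September 25, 1839):
May 1838: 31 − 16 = 15 days remain.
Then 15 full months totalling 457 days.
September 1–25, 1839: 25 days.
Total: 15 + 457 + 25 = 497 days.
497 is a multiple of 7, so 16 May 1838 falls on the same weekday: Wednesday.

Wednesday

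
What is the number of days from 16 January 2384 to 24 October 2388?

1743

Day-of-year of January 16, 2384: 16.
Day-of-year of October 24, 2388: 298.
2384 has 366 days, so 366 − 16 = 350 days remain in 2384.
Full years: 2385: 365; 2386: 365; 2387: 365. Sum = 1095.
Total: 350 + 1095 + 298 = 1743 days.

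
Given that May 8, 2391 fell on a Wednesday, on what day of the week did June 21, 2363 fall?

Count forward from the earlier date (June 21, 2363) to the later (May 8, 2391):
From June 21, 2363 to June 21, 2390: 27 years, of which 7 contain a Feb 29 — 20×365 + 7×366 = 9862 days.
June 2390: 30 − 21 = 9 days remain.
Then 10 full months totalling 304 days.
May 1–8, 2391: 8 days.
Residual: 321 days.
Total: 10183 days.
10183 mod 7 = 5, so 5 days before Wednesday is Friday.

Friday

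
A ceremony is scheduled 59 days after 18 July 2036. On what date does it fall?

15 September 2036

Count 59 days after July 18, 2036:
July 2036: 31 − 18 = 13 days remain.
Then August (31): 31 days.
September 1–15, 2036: 15 days.
Total: 13 + 31 + 15 = 59 days.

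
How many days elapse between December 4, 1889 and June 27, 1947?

From December 4, 1889 to December 4, 1946: 57 years, of which 13 contain a Feb 29 — 44×365 + 13×366 = 20818 days.
(1900 is not a leap year (divisible by 100 but not 400).)
December 1946: 31 − 4 = 27 days remain.
Then January (31), February 1947 (28), March (31), April (30), May (31): 31 + 28 + 31 + 30 + 31 = 151 days.
June 1–27, 1947: 27 days.
Residual: 205 days.
Total: 21023 days.

21023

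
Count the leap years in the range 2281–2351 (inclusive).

Years divisible by 4: 2284, 2288, …, 2348 — 17 in all.
Of these, 2300 is divisible by 100 but not 400, so not leap.
Leap years: 17 − 1 = 16.

16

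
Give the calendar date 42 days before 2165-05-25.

2165-04-13

Count 42 days before May 25, 2165:
April 2165: 30 − 13 = 17 days remain.
May 1–25, 2165: 25 days.
Total: 17 + 25 = 42 days.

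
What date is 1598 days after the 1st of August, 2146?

the 16th of December, 2150

Count 1598 days after August 1, 2146:
Day-of-year of August 1, 2146: 213.
Day-of-year of December 16, 2150: 350.
2146 has 365 days, so 365 − 213 = 152 days remain in 2146.
Full years: 2147: 365; 2148: 366; 2149: 365. Sum = 1096.
Total: 152 + 1096 + 350 = 1598 days.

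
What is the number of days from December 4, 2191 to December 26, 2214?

8422

Day-of-year of December 4, 2191: 338.
Day-of-year of December 26, 2214: 360.
2191 has 365 days, so 365 − 338 = 27 days remain in 2191.
Full years 2192–2213: 17 common + 5 leap = 17×365 + 5×366 = 8035 days.
Total: 27 + 8035 + 360 = 8422 days.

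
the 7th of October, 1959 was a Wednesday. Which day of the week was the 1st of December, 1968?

From October 7, 1959 to October 7, 1968: 9 years, of which 3 contain a Feb 29 — 6×365 + 3×366 = 3288 days.
October 1968: 31 − 7 = 24 days remain.
Then November (30): 30 days.
December 1, 1968: 1 day.
Residual: 55 days.
Total: 3343 days.
3343 mod 7 = 4, so 4 days after Wednesday is Sunday.

Sunday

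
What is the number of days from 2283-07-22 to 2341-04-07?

21078

Day-of-year of July 22, 2283: 203.
Day-of-year of April 7, 2341: 97.
2283 has 365 days, so 365 − 203 = 162 days remain in 2283.
Full years 2284–2340: 43 common + 14 leap = 43×365 + 14×366 = 20819 days.
Total: 162 + 20819 + 97 = 21078 days.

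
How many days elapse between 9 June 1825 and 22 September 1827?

835

Day-of-year of June 9, 1825: 160.
Day-of-year of September 22, 1827: 265.
1825 has 365 days, so 365 − 160 = 205 days remain in 1825.
Full years: 1826: 365. Sum = 365.
Total: 205 + 365 + 265 = 835 days.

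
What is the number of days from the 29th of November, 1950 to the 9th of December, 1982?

11698

From November 29, 1950 to November 29, 1982: 32 years, of which 8 contain a Feb 29 — 24×365 + 8×366 = 11688 days.
November 1982: 30 − 29 = 1 day remains.
December 1–9, 1982: 9 days.
Residual: 10 days.
Total: 11698 days.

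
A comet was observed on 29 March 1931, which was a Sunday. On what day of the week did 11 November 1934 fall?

Sunday

March 29, 1931 → March 29, 1932: 366 days (1932 is a leap year).
March 29, 1932 → March 29, 1933: 365 days.
March 29, 1933 → March 29, 1934: 365 days.
March 1934: 31 − 29 = 2 days remain.
Then April (30), May (31), June (30), July (31), August (31), September (30), October (31): 30 + 31 + 30 + 31 + 31 + 30 + 31 = 214 days.
November 1–11, 1934: 11 days.
Residual: 227 days.
Total: 1323 days.
1323 is a multiple of 7, so 11 November 1934 falls on the same weekday: Sunday.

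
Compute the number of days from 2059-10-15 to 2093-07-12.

12324

Day-of-year of October 15, 2059: 288.
Day-of-year of July 12, 2093: 193.
2059 has 365 days, so 365 − 288 = 77 days remain in 2059.
Full years 2060–2092: 24 common + 9 leap = 24×365 + 9×366 = 12054 days.
Total: 77 + 12054 + 193 = 12324 days.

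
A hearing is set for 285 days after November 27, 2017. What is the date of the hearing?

September 8, 2018

Count 285 days after November 27, 2017:
November 2017: 30 − 27 = 3 days remain.
Then 9 full months totalling 274 days.
September 1–8, 2018: 8 days.
Residual: 285 days.
Total: 285 days.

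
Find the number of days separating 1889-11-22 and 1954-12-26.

23774

Day-of-year of November 22, 1889: 326.
Day-of-year of December 26, 1954: 360.
1889 has 365 days, so 365 − 326 = 39 days remain in 1889.
Full years 1890–1953: 49 common + 15 leap = 49×365 + 15×366 = 23375 days.
Total: 39 + 23375 + 360 = 23774 days.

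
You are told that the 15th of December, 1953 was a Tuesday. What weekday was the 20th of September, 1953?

Count forward from the earlier date (September 20, 1953) to the later (December 15, 1953):
September 1953: 30 − 20 = 10 days remain.
Then October (31), November (30): 31 + 30 = 61 days.
December 1–15, 1953: 15 days.
Total: 10 + 61 + 15 = 86 days.
86 mod 7 = 2, so 2 days before Tuesday is Sunday.

Sunday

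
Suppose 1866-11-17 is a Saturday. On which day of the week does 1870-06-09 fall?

Thursday

Day-of-year of November 17, 1866: 321.
Day-of-year of June 9, 1870: 160.
1866 has 365 days, so 365 − 321 = 44 days remain in 1866.
Full years: 1867: 365; 1868: 366; 1869: 365. Sum = 1096.
Total: 44 + 1096 + 160 = 1300 days.
1300 mod 7 = 5, so 5 days after Saturday is Thursday.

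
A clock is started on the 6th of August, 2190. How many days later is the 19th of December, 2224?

12553

Day-of-year of August 6, 2190: 218.
Day-of-year of December 19, 2224: 354.
2190 has 365 days, so 365 − 218 = 147 days remain in 2190.
Full years 2191–2223: 26 common + 7 leap = 26×365 + 7×366 = 12052 days.
Total: 147 + 12052 + 354 = 12553 days.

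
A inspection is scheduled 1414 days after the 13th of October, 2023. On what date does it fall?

the 27th of August, 2027

Count 1414 days after October 13, 2023:
October 13, 2023 → October 13, 2024: 366 days (2024 is a leap year).
October 13, 2024 → October 13, 2025: 365 days.
October 13, 2025 → October 13, 2026: 365 days.
October 2026: 31 − 13 = 18 days remain.
Then 9 full months totalling 273 days.
August 1–27, 2027: 27 days.
Residual: 318 days.
Total: 1414 days.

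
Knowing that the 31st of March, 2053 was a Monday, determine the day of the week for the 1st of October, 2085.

Day-of-year of March 31, 2053: 90.
Day-of-year of October 1, 2085: 274.
2053 has 365 days, so 365 − 90 = 275 days remain in 2053.
Full years 2054–2084: 23 common + 8 leap = 23×365 + 8×366 = 11323 days.
Total: 275 + 11323 + 274 = 11872 days.
11872 is a multiple of 7, so the 1st of October, 2085 falls on the same weekday: Monday.

Monday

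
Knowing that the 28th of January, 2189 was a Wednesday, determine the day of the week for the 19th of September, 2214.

Monday

From January 28, 2189 to January 28, 2214: 25 years, of which 5 contain a Feb 29 — 20×365 + 5×366 = 9130 days.
(2200 is not a leap year (divisible by 100 but not 400).)
January 2214: 31 − 28 = 3 days remain.
Then February 2214 (28), March (31), April (30), May (31), June (30), July (31), August (31): 28 + 31 + 30 + 31 + 30 + 31 + 31 = 212 days.
September 1–19, 2214: 19 days.
Residual: 234 days.
Total: 9364 days.
9364 mod 7 = 5, so 5 days after Wednesday is Monday.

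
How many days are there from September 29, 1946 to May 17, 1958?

From September 29, 1946 to September 29, 1957: 11 years, of which 3 contain a Feb 29 — 8×365 + 3×366 = 4018 days.
September 1957: 30 − 29 = 1 day remains.
Then October (31), November (30), December (31), January (31), February 1958 (28), March (31), April (30): 31 + 30 + 31 + 31 + 28 + 31 + 30 = 212 days.
May 1–17, 1958: 17 days.
Residual: 230 days.
Total: 4248 days.

4248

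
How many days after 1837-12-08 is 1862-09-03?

Day-of-year of December 8, 1837: 342.
Day-of-year of September 3, 1862: 246.
1837 has 365 days, so 365 − 342 = 23 days remain in 1837.
Full years 1838–1861: 18 common + 6 leap = 18×365 + 6×366 = 8766 days.
Total: 23 + 8766 + 246 = 9035 days.

9035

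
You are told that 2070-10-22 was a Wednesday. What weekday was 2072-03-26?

October 2070: 31 − 22 = 9 days remain.
Then 16 full months totalling 486 days.
March 1–26, 2072: 26 days.
Total: 9 + 486 + 26 = 521 days.
521 mod 7 = 3, so 3 days after Wednesday is Saturday.

Saturday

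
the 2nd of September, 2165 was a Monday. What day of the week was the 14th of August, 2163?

Count forward from the earlier date (August 14, 2163) to the later (September 2, 2165):
Day-of-year of August 14, 2163: 226.
Day-of-year of September 2, 2165: 245.
2163 has 365 days, so 365 − 226 = 139 days remain in 2163.
Full years: 2164: 366. Sum = 366.
Total: 139 + 366 + 245 = 750 days.
750 mod 7 = 1, so 1 day before Monday is Sunday.

Sunday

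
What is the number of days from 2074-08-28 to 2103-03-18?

Day-of-year of August 28, 2074: 240.
Day-of-year of March 18, 2103: 77.
2074 has 365 days, so 365 − 240 = 125 days remain in 2074.
Full years 2075–2102: 22 common + 6 leap = 22×365 + 6×366 = 10226 days.
Total: 125 + 10226 + 77 = 10428 days.

10428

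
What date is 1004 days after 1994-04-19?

1997-01-17

Count 1004 days after April 19, 1994:
Day-of-year of April 19, 1994: 109.
Day-of-year of January 17, 1997: 17.
1994 has 365 days, so 365 − 109 = 256 days remain in 1994.
Full years: 1995: 365; 1996: 366. Sum = 731.
Total: 256 + 731 + 17 = 1004 days.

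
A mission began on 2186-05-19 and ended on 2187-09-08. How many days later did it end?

477

Day-of-year of May 19, 2186: 139.
Day-of-year of September 8, 2187: 251.
2186 has 365 days, so 365 − 139 = 226 days remain in 2186.
Total: 226 + 251 = 477 days.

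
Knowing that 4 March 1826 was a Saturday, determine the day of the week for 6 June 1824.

Count forward from the earlier date (June 6, 1824) to the later (March 4, 1826):
June 1824: 30 − 6 = 24 days remain.
Then 20 full months totalling 608 days.
March 1–4, 1826: 4 days.
Total: 24 + 608 + 4 = 636 days.
636 mod 7 = 6, so 6 days before Saturday is Sunday.

Sunday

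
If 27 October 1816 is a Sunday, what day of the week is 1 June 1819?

October 27, 1816 → October 27, 1817: 365 days.
October 27, 1817 → October 27, 1818: 365 days.
October 1818: 31 − 27 = 4 days remain.
Then November (30), December (31), January (31), February 1819 (28), March (31), April (30), May (31): 30 + 31 + 31 + 28 + 31 + 30 + 31 = 212 days.
June 1, 1819: 1 day.
Residual: 217 days.
Total: 947 days.
947 mod 7 = 2, so 2 days after Sunday is Tuesday.

Tuesday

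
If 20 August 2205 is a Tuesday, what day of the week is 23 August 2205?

Friday

Within August 2205: 23 − 20 = 3 days.
3 mod 7 = 3, so 3 days after Tuesday is Friday.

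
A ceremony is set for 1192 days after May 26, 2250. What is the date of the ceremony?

August 30, 2253

Count 1192 days after May 26, 2250:
Day-of-year of May 26, 2250: 146.
Day-of-year of August 30, 2253: 242.
2250 has 365 days, so 365 − 146 = 219 days remain in 2250.
Full years: 2251: 365; 2252: 366. Sum = 731.
Total: 219 + 731 + 242 = 1192 days.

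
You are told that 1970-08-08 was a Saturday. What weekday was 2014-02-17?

Monday

From August 8, 1970 to August 8, 2013: 43 years, of which 11 contain a Feb 29 — 32×365 + 11×366 = 15706 days.
(2000 is a leap year (divisible by 400).)
August 2013: 31 − 8 = 23 days remain.
Then September (30), October (31), November (30), December (31), January (31): 30 + 31 + 30 + 31 + 31 = 153 days.
February 1–17, 2014: 17 days (2014 is not a leap year).
Residual: 193 days.
Total: 15899 days.
15899 mod 7 = 2, so 2 days after Saturday is Monday.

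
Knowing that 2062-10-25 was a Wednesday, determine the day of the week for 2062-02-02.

Count forward from the earlier date (February 2, 2062) to the later (October 25, 2062):
February 2062: 28 − 2 = 26 days remain (2062 is not a leap year, so February has 28 days).
Then March (31), April (30), May (31), June (30), July (31), August (31), September (30): 31 + 30 + 31 + 30 + 31 + 31 + 30 = 214 days.
October 1–25, 2062: 25 days.
Total: 26 + 214 + 25 = 265 days.
265 mod 7 = 6, so 6 days before Wednesday is Thursday.

Thursday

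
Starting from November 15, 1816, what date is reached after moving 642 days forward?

August 19, 1818

Count 642 days after November 15, 1816:
November 15, 1816 → November 15, 1817: 365 days.
November 1817: 30 − 15 = 15 days remain.
Then December (31), January (31), February 1818 (28), March (31), April (30), May (31), June (30), July (31): 31 + 31 + 28 + 31 + 30 + 31 + 30 + 31 = 243 days.
August 1–19, 1818: 19 days.
Residual: 277 days.
Total: 642 days.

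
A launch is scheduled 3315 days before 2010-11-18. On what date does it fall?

2001-10-21

Count 3315 days before November 18, 2010:
From October 21, 2001 to October 21, 2010: 9 years, of which 2 contain a Feb 29 — 7×365 + 2×366 = 3287 days.
October 2010: 31 − 21 = 10 days remain.
November 1–18, 2010: 18 days.
Residual: 28 days.
Total: 3315 days.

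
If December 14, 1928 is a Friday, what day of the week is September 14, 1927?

Wednesday

Count forward from the earlier date (September 14, 1927) to the later (December 14, 1928):
September 14, 1927 → September 14, 1928: 366 days (1928 is a leap year).
September 1928: 30 − 14 = 16 days remain.
Then October (31), November (30): 31 + 30 = 61 days.
December 1–14, 1928: 14 days.
Residual: 91 days.
Total: 457 days.
457 mod 7 = 2, so 2 days before Friday is Wednesday.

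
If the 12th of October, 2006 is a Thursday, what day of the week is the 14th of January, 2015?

Wednesday

From October 12, 2006 to October 12, 2014: 8 years, of which 2 contain a Feb 29 — 6×365 + 2×366 = 2922 days.
October 2014: 31 − 12 = 19 days remain.
Then November (30), December (31): 30 + 31 = 61 days.
January 1–14, 2015: 14 days.
Residual: 94 days.
Total: 3016 days.
3016 mod 7 = 6, so 6 days after Thursday is Wednesday.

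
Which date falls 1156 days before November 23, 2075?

September 23, 2072

Count 1156 days before November 23, 2075:
September 23, 2072 → September 23, 2073: 365 days.
September 23, 2073 → September 23, 2074: 365 days.
September 23, 2074 → September 23, 2075: 365 days.
September 2075: 30 − 23 = 7 days remain.
Then October (31): 31 days.
November 1–23, 2075: 23 days.
Residual: 61 days.
Total: 1156 days.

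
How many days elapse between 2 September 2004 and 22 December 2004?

111

September 2004: 30 − 2 = 28 days remain.
Then October (31), November (30): 31 + 30 = 61 days.
December 1–22, 2004: 22 days.
Total: 28 + 61 + 22 = 111 days.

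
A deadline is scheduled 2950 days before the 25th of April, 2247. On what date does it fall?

the 28th of March, 2239

Count 2950 days before April 25, 2247:
From March 28, 2239 to March 28, 2247: 8 years, of which 2 contain a Feb 29 — 6×365 + 2×366 = 2922 days.
March 2247: 31 − 28 = 3 days remain.
April 1–25, 2247: 25 days.
Residual: 28 days.
Total: 2950 days.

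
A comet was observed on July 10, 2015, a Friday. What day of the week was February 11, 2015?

Wednesday

Count forward from the earlier date (February 11, 2015) to the later (July 10, 2015):
February 2015: 28 − 11 = 17 days remain (2015 is not a leap year, so February has 28 days).
Then March (31), April (30), May (31), June (30): 31 + 30 + 31 + 30 = 122 days.
July 1–10, 2015: 10 days.
Total: 17 + 122 + 10 = 149 days.
149 mod 7 = 2, so 2 days before Friday is Wednesday.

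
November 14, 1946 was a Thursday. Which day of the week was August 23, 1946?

Friday

Count forward from the earlier date (August 23, 1946) to the later (November 14, 1946):
August 1946: 31 − 23 = 8 days remain.
Then September (30), October (31): 30 + 31 = 61 days.
November 1–14, 1946: 14 days.
Total: 8 + 61 + 14 = 83 days.
83 mod 7 = 6, so 6 days before Thursday is Friday.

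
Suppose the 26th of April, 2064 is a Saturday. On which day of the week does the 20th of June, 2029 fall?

Wednesday

Count forward from the earlier date (June 20, 2029) to the later (April 26, 2064):
From June 20, 2029 to June 20, 2063: 34 years, of which 8 contain a Feb 29 — 26×365 + 8×366 = 12418 days.
June 2063: 30 − 20 = 10 days remain.
Then 9 full months totalling 275 days.
April 1–26, 2064: 26 days.
Residual: 311 days.
Total: 12729 days.
12729 mod 7 = 3, so 3 days before Saturday is Wednesday.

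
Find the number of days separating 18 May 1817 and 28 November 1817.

May 1817: 31 − 18 = 13 days remain.
Then June (30), July (31), August (31), September (30), October (31): 30 + 31 + 31 + 30 + 31 = 153 days.
November 1–28, 1817: 28 days.
Total: 13 + 153 + 28 = 194 days.

194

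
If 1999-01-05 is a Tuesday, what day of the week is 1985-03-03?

Sunday

Count forward from the earlier date (March 3, 1985) to the later (January 5, 1999):
From March 3, 1985 to March 3, 1998: 13 years, of which 3 contain a Feb 29 — 10×365 + 3×366 = 4748 days.
March 1998: 31 − 3 = 28 days remain.
Then 9 full months totalling 275 days.
January 1–5, 1999: 5 days.
Residual: 308 days.
Total: 5056 days.
5056 mod 7 = 2, so 2 days before Tuesday is Sunday.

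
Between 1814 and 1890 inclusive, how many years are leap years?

Years divisible by 4: 1816, 1820, …, 1888 — 19 in all.
No century exceptions apply. Count: 19.

19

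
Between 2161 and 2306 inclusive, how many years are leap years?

34

Years divisible by 4: 2164, 2168, …, 2304 — 36 in all.
Of these, 2200, 2300 are divisible by 100 but not 400, so not leap.
Leap years: 36 − 2 = 34.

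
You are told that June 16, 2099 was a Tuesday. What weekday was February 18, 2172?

Day-of-year of June 16, 2099: 167.
Day-of-year of February 18, 2172: 49.
2099 has 365 days, so 365 − 167 = 198 days remain in 2099.
Full years 2100–2171: 55 common + 17 leap = 55×365 + 17×366 = 26297 days.
Total: 198 + 26297 + 49 = 26544 days.
26544 is a multiple of 7, so February 18, 2172 falls on the same weekday: Tuesday.

Tuesday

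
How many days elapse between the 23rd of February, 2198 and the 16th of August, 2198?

174

February 2198: 28 − 23 = 5 days remain (2198 is not a leap year, so February has 28 days).
Then March (31), April (30), May (31), June (30), July (31): 31 + 30 + 31 + 30 + 31 = 153 days.
August 1–16, 2198: 16 days.
Total: 5 + 153 + 16 = 174 days.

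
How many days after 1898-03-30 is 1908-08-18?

Day-of-year of March 30, 1898: 89.
Day-of-year of August 18, 1908: 231.
1898 has 365 days, so 365 − 89 = 276 days remain in 1898.
Full years 1899–1907: 8 common + 1 leap = 8×365 + 1×366 = 3286 days.
Total: 276 + 3286 + 231 = 3793 days.

3793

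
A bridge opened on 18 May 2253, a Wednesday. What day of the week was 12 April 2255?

May 18, 2253 → May 18, 2254: 365 days.
May 2254: 31 − 18 = 13 days remain.
Then 10 full months totalling 304 days.
April 1–12, 2255: 12 days.
Residual: 329 days.
Total: 694 days.
694 mod 7 = 1, so 1 day after Wednesday is Thursday.

Thursday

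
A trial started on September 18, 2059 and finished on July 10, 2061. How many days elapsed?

661

September 2059: 30 − 18 = 12 days remain.
Then 21 full months totalling 639 days.
July 1–10, 2061: 10 days.
Total: 12 + 639 + 10 = 661 days.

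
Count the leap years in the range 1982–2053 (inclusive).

Years divisible by 4: 1984, 1988, …, 2052 — 18 in all.
2000 is divisible by 400, so still leap.
No century exceptions apply. Count: 18.

18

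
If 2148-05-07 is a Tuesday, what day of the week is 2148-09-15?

Sunday

May 2148: 31 − 7 = 24 days remain.
Then June (30), July (31), August (31): 30 + 31 + 31 = 92 days.
September 1–15, 2148: 15 days.
Total: 24 + 92 + 15 = 131 days.
131 mod 7 = 5, so 5 days after Tuesday is Sunday.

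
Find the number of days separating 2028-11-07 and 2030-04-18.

November 2028: 30 − 7 = 23 days remain.
Then 16 full months totalling 486 days.
April 1–18, 2030: 18 days.
Total: 23 + 486 + 18 = 527 days.

527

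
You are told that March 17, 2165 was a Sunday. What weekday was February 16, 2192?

Thursday

From March 17, 2165 to March 17, 2191: 26 years, of which 6 contain a Feb 29 — 20×365 + 6×366 = 9496 days.
March 2191: 31 − 17 = 14 days remain.
Then 10 full months totalling 306 days.
February 1–16, 2192: 16 days (2192 is a leap year).
Residual: 336 days.
Total: 9832 days.
9832 mod 7 = 4, so 4 days after Sunday is Thursday.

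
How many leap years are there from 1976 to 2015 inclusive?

Years divisible by 4 in [1976, 2015]: 1976, 1980, 1984, 1988, 1992, 1996, 2000, 2004, 2008, 2012.
2000 is divisible by 400, so still leap.
No century exceptions apply. Count: 10.

10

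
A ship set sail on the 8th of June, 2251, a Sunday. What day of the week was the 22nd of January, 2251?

Wednesday

Count forward from the earlier date (January 22, 2251) to the later (June 8, 2251):
January 2251: 31 − 22 = 9 days remain.
Then February 2251 (28), March (31), April (30), May (31): 28 + 31 + 30 + 31 = 120 days.
June 1–8, 2251: 8 days.
Total: 9 + 120 + 8 = 137 days.
137 mod 7 = 4, so 4 days before Sunday is Wednesday.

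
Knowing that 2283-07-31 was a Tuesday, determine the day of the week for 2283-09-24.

Monday

July 2283: 31 − 31 = 0 days remain.
Then August (31): 31 days.
September 1–24, 2283: 24 days.
Total: 0 + 31 + 24 = 55 days.
55 mod 7 = 6, so 6 days after Tuesday is Monday.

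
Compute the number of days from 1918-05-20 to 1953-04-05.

From May 20, 1918 to May 20, 1952: 34 years, of which 9 contain a Feb 29 — 25×365 + 9×366 = 12419 days.
May 1952: 31 − 20 = 11 days remain.
Then 10 full months totalling 304 days.
April 1–5, 1953: 5 days.
Residual: 320 days.
Total: 12739 days.

12739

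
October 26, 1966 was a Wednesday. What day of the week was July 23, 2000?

Day-of-year of October 26, 1966: 299.
Day-of-year of July 23, 2000: 205.
1966 has 365 days, so 365 − 299 = 66 days remain in 1966.
Full years 1967–1999: 25 common + 8 leap = 25×365 + 8×366 = 12053 days.
Total: 66 + 12053 + 205 = 12324 days.
12324 mod 7 = 4, so 4 days after Wednesday is Sunday.

Sunday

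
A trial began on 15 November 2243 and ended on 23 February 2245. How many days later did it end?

November 15, 2243 → November 15, 2244: 366 days (2244 is a leap year).
November 2244: 30 − 15 = 15 days remain.
Then December (31), January (31): 31 + 31 = 62 days.
February 1–23, 2245: 23 days (2245 is not a leap year).
Residual: 100 days.
Total: 466 days.

466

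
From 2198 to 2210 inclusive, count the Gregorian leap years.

2

Years divisible by 4 in [2198, 2210]: 2200, 2204, 2208.
Of these, 2200 is divisible by 100 but not 400, so not leap.
Leap years: 3 − 1 = 2.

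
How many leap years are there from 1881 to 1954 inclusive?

17

Years divisible by 4: 1884, 1888, …, 1952 — 18 in all.
Of these, 1900 is divisible by 100 but not 400, so not leap.
Leap years: 18 − 1 = 17.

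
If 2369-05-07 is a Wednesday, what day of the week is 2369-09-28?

Sunday

May 2369: 31 − 7 = 24 days remain.
Then June (30), July (31), August (31): 30 + 31 + 31 = 92 days.
September 1–28, 2369: 28 days.
Total: 24 + 92 + 28 = 144 days.
144 mod 7 = 4, so 4 days after Wednesday is Sunday.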